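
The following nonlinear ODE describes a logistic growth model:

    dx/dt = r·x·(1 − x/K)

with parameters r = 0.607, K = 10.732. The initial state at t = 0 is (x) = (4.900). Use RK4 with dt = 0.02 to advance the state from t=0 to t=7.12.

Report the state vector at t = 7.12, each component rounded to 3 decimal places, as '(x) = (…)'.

(x) = (10.565)

t=0.000: state=(4.900)
step 1 (dt=0.02): k1=(1.616), k2=(1.617), k3=(1.617), k4=(1.618); state += dt/6·(k1+2k2+2k3+k4)
t=0.020: state=(4.932)
t=0.040: state=(4.965)
t=0.060: state=(4.997)
continuing one RK4 step at a time; state shown every 25 steps (Δt=0.5):
t=0.500: state=(5.713)
t=1.000: state=(6.510)
t=1.500: state=(7.257)
t=2.000: state=(7.929)
t=2.500: state=(8.511)
t=3.000: state=(8.998)
t=3.500: state=(9.396)
t=4.000: state=(9.712)
t=4.500: state=(9.960)
t=5.000: state=(10.151)
t=5.500: state=(10.297)
t=6.000: state=(10.407)
t=6.500: state=(10.491)
t=7.000: state=(10.553)
t=7.120: state=(10.565)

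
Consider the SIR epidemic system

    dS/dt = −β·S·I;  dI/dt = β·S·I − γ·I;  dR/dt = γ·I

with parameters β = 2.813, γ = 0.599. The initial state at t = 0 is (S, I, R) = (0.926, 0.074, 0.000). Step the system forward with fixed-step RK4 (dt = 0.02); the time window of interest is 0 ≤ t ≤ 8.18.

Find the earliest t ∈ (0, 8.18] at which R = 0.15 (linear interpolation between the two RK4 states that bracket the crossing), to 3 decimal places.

t = 1.153

t=0.000: state=(0.926, 0.074, 0.000)
step 1 (dt=0.02): k1=(-0.193, 0.148, 0.044), k2=(-0.196, 0.151, 0.045), k3=(-0.196, 0.151, 0.045), k4=(-0.200, 0.154, 0.046); state += dt/6·(k1+2k2+2k3+k4)
t=0.020: state=(0.922, 0.077, 0.001)
t=0.040: state=(0.918, 0.080, 0.002)
t=0.060: state=(0.914, 0.083, 0.003)
continuing one RK4 step at a time; state shown every 25 steps (Δt=0.5):
t=0.500: state=(0.779, 0.184, 0.037)
t=1.000: state=(0.537, 0.347, 0.116)
t=1.140: state=(0.464, 0.389, 0.147)
next step: t=1.160: state=(0.454, 0.394, 0.152) — R has crossed 0.15
linear interpolation between t=1.140 (0.14693) and t=1.160 (0.15162) → t≈1.153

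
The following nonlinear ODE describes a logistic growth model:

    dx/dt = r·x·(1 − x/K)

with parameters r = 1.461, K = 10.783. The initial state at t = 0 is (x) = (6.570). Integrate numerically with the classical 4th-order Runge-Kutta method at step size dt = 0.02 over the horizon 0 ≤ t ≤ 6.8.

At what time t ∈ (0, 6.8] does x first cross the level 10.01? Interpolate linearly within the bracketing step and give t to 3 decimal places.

t = 1.449

t=0.000: state=(6.570)
step 1 (dt=0.02): k1=(3.750), k2=(3.738), k3=(3.738), k4=(3.726); state += dt/6·(k1+2k2+2k3+k4)
t=0.020: state=(6.645)
t=0.040: state=(6.719)
t=0.060: state=(6.793)
continuing one RK4 step at a time; state shown every 25 steps (Δt=0.5):
t=0.500: state=(8.238)
t=1.000: state=(9.387)
t=1.440: state=(10.001)
next step: t=1.460: state=(10.022) — x has crossed 10.01
linear interpolation between t=1.440 (10.00070) and t=1.460 (10.02164) → t≈1.449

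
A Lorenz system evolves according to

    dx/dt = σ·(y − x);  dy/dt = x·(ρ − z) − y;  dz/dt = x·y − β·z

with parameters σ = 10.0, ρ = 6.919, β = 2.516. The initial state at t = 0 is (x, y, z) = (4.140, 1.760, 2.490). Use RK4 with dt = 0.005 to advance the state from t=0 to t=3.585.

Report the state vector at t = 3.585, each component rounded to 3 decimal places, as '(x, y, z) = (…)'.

t=0.000: state=(4.140, 1.760, 2.490)
step 1 (dt=0.005): k1=(-23.800, 16.576, 1.022), k2=(-22.791, 16.261, 1.080), k3=(-22.824, 16.272, 1.080), k4=(-21.845, 15.968, 1.135); state += dt/6·(k1+2k2+2k3+k4)
t=0.005: state=(4.026, 1.841, 2.495)
t=0.010: state=(3.921, 1.920, 2.501)
t=0.015: state=(3.826, 1.995, 2.508)
continuing one RK4 step at a time; state shown every 40 steps (Δt=0.2):
t=0.200: state=(3.416, 3.975, 3.087)
t=0.400: state=(4.792, 5.409, 5.055)
t=0.600: state=(5.205, 4.928, 7.392)
t=0.800: state=(4.079, 3.424, 7.476)
t=1.000: state=(3.110, 2.837, 6.182)
t=1.200: state=(2.955, 3.047, 5.090)
t=1.400: state=(3.376, 3.678, 4.747)
t=1.600: state=(4.029, 4.335, 5.252)
t=1.800: state=(4.415, 4.462, 6.181)
t=2.000: state=(4.212, 3.998, 6.634)
t=2.200: state=(3.754, 3.554, 6.337)
t=2.400: state=(3.510, 3.472, 5.796)
t=2.600: state=(3.584, 3.683, 5.484)
t=2.800: state=(3.839, 3.974, 5.562)
t=3.000: state=(4.049, 4.109, 5.898)
t=3.200: state=(4.052, 4.001, 6.167)
t=3.400: state=(3.894, 3.804, 6.159)
t=3.585: state=(3.757, 3.707, 5.977)

(x, y, z) = (3.757, 3.707, 5.977)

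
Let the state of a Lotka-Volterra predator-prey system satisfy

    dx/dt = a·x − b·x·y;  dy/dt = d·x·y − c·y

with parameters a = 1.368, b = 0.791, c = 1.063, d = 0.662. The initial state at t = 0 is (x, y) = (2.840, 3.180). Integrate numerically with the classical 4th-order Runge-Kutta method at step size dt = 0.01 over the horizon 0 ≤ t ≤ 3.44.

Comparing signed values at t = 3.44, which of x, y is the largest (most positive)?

largest component: x

t=0.000: state=(2.840, 3.180)
step 1 (dt=0.01): k1=(-3.259, 2.598), k2=(-3.269, 2.574), k3=(-3.269, 2.574), k4=(-3.278, 2.550); state += dt/6·(k1+2k2+2k3+k4)
t=0.010: state=(2.807, 3.206)
t=0.020: state=(2.774, 3.231)
t=0.030: state=(2.741, 3.256)
continuing one RK4 step at a time; state shown every 20 steps (Δt=0.2):
t=0.200: state=(2.180, 3.584)
t=0.400: state=(1.603, 3.716)
t=0.600: state=(1.178, 3.605)
t=0.800: state=(0.893, 3.338)
t=1.000: state=(0.710, 2.998)
t=1.200: state=(0.598, 2.642)
t=1.400: state=(0.532, 2.301)
t=1.600: state=(0.498, 1.991)
t=1.800: state=(0.489, 1.718)
t=2.000: state=(0.499, 1.482)
t=2.200: state=(0.527, 1.282)
t=2.400: state=(0.574, 1.115)
t=2.600: state=(0.640, 0.977)
t=2.800: state=(0.727, 0.864)
t=3.000: state=(0.840, 0.775)
t=3.200: state=(0.983, 0.707)
t=3.400: state=(1.160, 0.658)
t=3.440: state=(1.200, 0.651)
compare at T: x=1.200, y=0.651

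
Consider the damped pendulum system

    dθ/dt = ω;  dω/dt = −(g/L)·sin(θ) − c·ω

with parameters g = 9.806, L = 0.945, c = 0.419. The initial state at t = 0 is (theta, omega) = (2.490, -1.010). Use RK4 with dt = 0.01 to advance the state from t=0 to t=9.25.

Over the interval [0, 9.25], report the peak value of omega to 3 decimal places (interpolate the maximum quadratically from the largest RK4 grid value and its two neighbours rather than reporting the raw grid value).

t=0.000: state=(2.490, -1.010)
step 1 (dt=0.01): k1=(-1.010, -5.870), k2=(-1.039, -5.899), k3=(-1.039, -5.900), k4=(-1.069, -5.931); state += dt/6·(k1+2k2+2k3+k4)
t=0.010: state=(2.480, -1.069)
t=0.020: state=(2.469, -1.129)
t=0.030: state=(2.457, -1.189)
continuing one RK4 step at a time; state shown every 50 steps (Δt=0.5):
t=0.500: state=(1.082, -4.837)
t=1.000: state=(-1.316, -3.007)
t=1.500: state=(-1.470, 2.213)
t=2.000: state=(0.413, 3.963)
t=2.500: state=(1.280, -0.745)
t=3.000: state=(-0.017, -3.496)
t=3.500: state=(-1.027, 0.038)
t=4.000: state=(-0.118, 2.860)
t=4.500: state=(0.816, 0.226)
t=5.000: state=(0.142, -2.315)
t=5.500: state=(-0.653, -0.271)
t=6.000: state=(-0.124, 1.879)
t=6.500: state=(0.527, 0.225)
t=7.000: state=(0.093, -1.530)
t=7.500: state=(-0.428, -0.150)
t=8.000: state=(-0.062, 1.247)
t=8.500: state=(0.349, 0.077)
t=9.000: state=(0.035, -1.016)
t=9.250: state=(-0.191, -0.701)
largest grid value and its neighbours: omega(1.850)=4.38222, omega(1.860)=4.38478, omega(1.870)=4.38287
parabola through these three points peaks at t≈1.861 with omega≈4.38480

max omega = 4.385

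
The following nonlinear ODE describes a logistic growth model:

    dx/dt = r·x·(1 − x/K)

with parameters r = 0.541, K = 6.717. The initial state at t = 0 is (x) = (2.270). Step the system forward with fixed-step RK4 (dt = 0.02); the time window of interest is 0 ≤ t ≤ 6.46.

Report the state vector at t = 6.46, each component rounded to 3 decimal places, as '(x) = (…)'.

(x) = (6.340)

t=0.000: state=(2.270)
step 1 (dt=0.02): k1=(0.813), k2=(0.814), k3=(0.814), k4=(0.816); state += dt/6·(k1+2k2+2k3+k4)
t=0.020: state=(2.286)
t=0.040: state=(2.303)
t=0.060: state=(2.319)
continuing one RK4 step at a time; state shown every 25 steps (Δt=0.5):
t=0.500: state=(2.692)
t=1.000: state=(3.138)
t=1.500: state=(3.592)
t=2.000: state=(4.037)
t=2.500: state=(4.458)
t=3.000: state=(4.844)
t=3.500: state=(5.187)
t=4.000: state=(5.483)
t=4.500: state=(5.733)
t=5.000: state=(5.939)
t=5.500: state=(6.107)
t=6.000: state=(6.241)
t=6.460: state=(6.340)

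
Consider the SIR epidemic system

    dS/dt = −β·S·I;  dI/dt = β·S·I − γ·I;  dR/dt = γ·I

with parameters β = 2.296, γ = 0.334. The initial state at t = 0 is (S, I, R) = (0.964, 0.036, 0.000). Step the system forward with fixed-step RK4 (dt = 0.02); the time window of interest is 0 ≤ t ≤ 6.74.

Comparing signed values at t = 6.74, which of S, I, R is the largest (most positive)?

t=0.000: state=(0.964, 0.036, 0.000)
step 1 (dt=0.02): k1=(-0.080, 0.068, 0.012), k2=(-0.081, 0.069, 0.012), k3=(-0.081, 0.069, 0.012), k4=(-0.083, 0.070, 0.012); state += dt/6·(k1+2k2+2k3+k4)
t=0.020: state=(0.962, 0.037, 0.000)
t=0.040: state=(0.961, 0.039, 0.000)
t=0.060: state=(0.959, 0.040, 0.001)
continuing one RK4 step at a time; state shown every 25 steps (Δt=0.5):
t=0.500: state=(0.901, 0.089, 0.010)
t=1.000: state=(0.768, 0.199, 0.033)
t=1.500: state=(0.559, 0.362, 0.079)
t=2.000: state=(0.337, 0.510, 0.153)
t=2.500: state=(0.179, 0.576, 0.245)
t=3.000: state=(0.092, 0.566, 0.341)
t=3.500: state=(0.049, 0.518, 0.432)
t=4.000: state=(0.028, 0.458, 0.514)
t=4.500: state=(0.017, 0.398, 0.585)
t=5.000: state=(0.011, 0.342, 0.647)
t=5.500: state=(0.008, 0.292, 0.700)
t=6.000: state=(0.006, 0.249, 0.745)
t=6.500: state=(0.004, 0.212, 0.783)
t=6.740: state=(0.004, 0.196, 0.800)
compare at T: S=0.004, I=0.196, R=0.800

largest component: R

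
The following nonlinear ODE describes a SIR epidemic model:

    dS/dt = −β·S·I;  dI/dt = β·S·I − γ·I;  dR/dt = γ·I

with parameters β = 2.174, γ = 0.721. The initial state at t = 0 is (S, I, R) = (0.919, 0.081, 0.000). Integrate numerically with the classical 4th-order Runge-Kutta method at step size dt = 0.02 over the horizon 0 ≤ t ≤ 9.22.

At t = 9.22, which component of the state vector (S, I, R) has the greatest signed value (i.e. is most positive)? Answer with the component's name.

t=0.000: state=(0.919, 0.081, 0.000)
step 1 (dt=0.02): k1=(-0.162, 0.103, 0.058), k2=(-0.164, 0.104, 0.059), k3=(-0.164, 0.104, 0.059), k4=(-0.165, 0.106, 0.060); state += dt/6·(k1+2k2+2k3+k4)
t=0.020: state=(0.916, 0.083, 0.001)
t=0.040: state=(0.912, 0.085, 0.002)
t=0.060: state=(0.909, 0.087, 0.004)
continuing one RK4 step at a time; state shown every 25 steps (Δt=0.5):
t=0.500: state=(0.814, 0.146, 0.040)
t=1.000: state=(0.665, 0.228, 0.107)
t=1.500: state=(0.499, 0.299, 0.203)
t=2.000: state=(0.353, 0.330, 0.318)
t=2.500: state=(0.247, 0.317, 0.435)
t=3.000: state=(0.179, 0.278, 0.543)
t=3.500: state=(0.136, 0.230, 0.635)
t=4.000: state=(0.108, 0.183, 0.709)
t=4.500: state=(0.091, 0.142, 0.767)
t=5.000: state=(0.079, 0.108, 0.812)
t=5.500: state=(0.072, 0.082, 0.846)
t=6.000: state=(0.066, 0.062, 0.872)
t=6.500: state=(0.063, 0.046, 0.891)
t=7.000: state=(0.060, 0.034, 0.906)
t=7.500: state=(0.058, 0.026, 0.916)
t=8.000: state=(0.057, 0.019, 0.924)
t=8.500: state=(0.056, 0.014, 0.930)
t=9.000: state=(0.055, 0.010, 0.935)
t=9.220: state=(0.055, 0.009, 0.936)
compare at T: S=0.055, I=0.009, R=0.936

largest component: R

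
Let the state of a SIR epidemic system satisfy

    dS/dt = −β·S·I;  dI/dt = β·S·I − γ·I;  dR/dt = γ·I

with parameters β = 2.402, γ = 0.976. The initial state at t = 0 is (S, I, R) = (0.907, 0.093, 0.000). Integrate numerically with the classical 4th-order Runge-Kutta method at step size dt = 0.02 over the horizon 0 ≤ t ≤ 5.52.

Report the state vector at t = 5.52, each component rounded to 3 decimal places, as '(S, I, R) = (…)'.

t=0.000: state=(0.907, 0.093, 0.000)
step 1 (dt=0.02): k1=(-0.203, 0.112, 0.091), k2=(-0.205, 0.113, 0.092), k3=(-0.205, 0.113, 0.092), k4=(-0.207, 0.114, 0.093); state += dt/6·(k1+2k2+2k3+k4)
t=0.020: state=(0.903, 0.095, 0.002)
t=0.040: state=(0.899, 0.098, 0.004)
t=0.060: state=(0.894, 0.100, 0.006)
continuing one RK4 step at a time; state shown every 10 steps (Δt=0.2):
t=0.200: state=(0.862, 0.117, 0.020)
t=0.400: state=(0.810, 0.144, 0.046)
t=0.600: state=(0.751, 0.172, 0.077)
t=0.800: state=(0.687, 0.200, 0.113)
t=1.000: state=(0.620, 0.226, 0.155)
t=1.200: state=(0.553, 0.246, 0.201)
t=1.400: state=(0.490, 0.260, 0.250)
t=1.600: state=(0.431, 0.267, 0.302)
t=1.800: state=(0.380, 0.266, 0.354)
t=2.000: state=(0.334, 0.260, 0.405)
t=2.200: state=(0.296, 0.249, 0.455)
t=2.400: state=(0.263, 0.234, 0.502)
t=2.600: state=(0.236, 0.217, 0.547)
t=2.800: state=(0.214, 0.199, 0.587)
t=3.000: state=(0.195, 0.181, 0.624)
t=3.200: state=(0.180, 0.163, 0.658)
t=3.400: state=(0.167, 0.145, 0.688)
t=3.600: state=(0.156, 0.129, 0.715)
t=3.800: state=(0.147, 0.114, 0.738)
t=4.000: state=(0.140, 0.101, 0.759)
t=4.200: state=(0.134, 0.089, 0.778)
t=4.400: state=(0.129, 0.078, 0.794)
t=4.600: state=(0.124, 0.068, 0.808)
t=4.800: state=(0.120, 0.059, 0.820)
t=5.000: state=(0.117, 0.052, 0.831)
t=5.200: state=(0.115, 0.045, 0.841)
t=5.400: state=(0.112, 0.039, 0.849)
t=5.520: state=(0.111, 0.036, 0.853)

(S, I, R) = (0.111, 0.036, 0.853)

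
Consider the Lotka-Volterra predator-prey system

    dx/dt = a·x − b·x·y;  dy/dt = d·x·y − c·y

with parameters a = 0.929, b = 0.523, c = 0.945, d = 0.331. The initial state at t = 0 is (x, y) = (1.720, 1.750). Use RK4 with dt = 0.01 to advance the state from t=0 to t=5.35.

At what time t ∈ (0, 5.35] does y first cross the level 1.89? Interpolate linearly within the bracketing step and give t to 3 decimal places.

t = 3.836

t=0.000: state=(1.720, 1.750)
step 1 (dt=0.01): k1=(0.024, -0.657), k2=(0.027, -0.656), k3=(0.027, -0.656), k4=(0.030, -0.655); state += dt/6·(k1+2k2+2k3+k4)
t=0.010: state=(1.720, 1.743)
t=0.020: state=(1.721, 1.737)
t=0.030: state=(1.721, 1.730)
continuing one RK4 step at a time; state shown every 20 steps (Δt=0.2):
t=0.200: state=(1.736, 1.624)
t=0.400: state=(1.775, 1.510)
t=0.600: state=(1.835, 1.408)
t=0.800: state=(1.916, 1.320)
t=1.000: state=(2.018, 1.244)
t=1.200: state=(2.141, 1.182)
t=1.400: state=(2.284, 1.132)
t=1.600: state=(2.448, 1.096)
t=1.800: state=(2.632, 1.074)
t=2.000: state=(2.835, 1.065)
t=2.200: state=(3.053, 1.071)
t=2.400: state=(3.283, 1.093)
t=2.600: state=(3.520, 1.134)
t=2.800: state=(3.753, 1.194)
t=3.000: state=(3.972, 1.276)
t=3.200: state=(4.163, 1.383)
t=3.400: state=(4.309, 1.516)
t=3.600: state=(4.392, 1.675)
t=3.800: state=(4.398, 1.855)
t=3.830: state=(4.391, 1.884)
next step: t=3.840: state=(4.389, 1.894) — y has crossed 1.89
linear interpolation between t=3.830 (1.88402) and t=3.840 (1.89361) → t≈3.836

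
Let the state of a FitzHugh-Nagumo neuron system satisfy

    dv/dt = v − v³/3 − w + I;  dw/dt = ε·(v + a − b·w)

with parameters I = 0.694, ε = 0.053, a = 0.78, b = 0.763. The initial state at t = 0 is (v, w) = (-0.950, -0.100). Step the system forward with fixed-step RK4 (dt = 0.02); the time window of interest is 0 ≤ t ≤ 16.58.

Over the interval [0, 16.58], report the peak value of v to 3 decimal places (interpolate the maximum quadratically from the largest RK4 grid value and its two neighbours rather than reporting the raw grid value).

t=0.000: state=(-0.950, -0.100)
step 1 (dt=0.02): k1=(0.130, -0.005), k2=(0.130, -0.005), k3=(0.130, -0.005), k4=(0.130, -0.005); state += dt/6·(k1+2k2+2k3+k4)
t=0.020: state=(-0.947, -0.100)
t=0.040: state=(-0.945, -0.100)
t=0.060: state=(-0.942, -0.100)
continuing one RK4 step at a time; state shown every 50 steps (Δt=1):
t=1.000: state=(-0.806, -0.101)
t=2.000: state=(-0.604, -0.094)
t=3.000: state=(-0.232, -0.072)
t=4.000: state=(0.642, -0.021)
t=5.000: state=(1.758, 0.086)
t=6.000: state=(1.934, 0.221)
t=7.000: state=(1.900, 0.353)
t=8.000: state=(1.852, 0.477)
t=9.000: state=(1.803, 0.593)
t=10.000: state=(1.753, 0.703)
t=11.000: state=(1.702, 0.805)
t=12.000: state=(1.649, 0.901)
t=13.000: state=(1.596, 0.990)
t=14.000: state=(1.540, 1.072)
t=15.000: state=(1.483, 1.149)
t=16.000: state=(1.422, 1.219)
t=16.580: state=(1.386, 1.258)
largest grid value and its neighbours: v(5.940)=1.93399, v(5.960)=1.93404, v(5.980)=1.93402
parabola through these three points peaks at t≈5.966 with v≈1.93404

max v = 1.934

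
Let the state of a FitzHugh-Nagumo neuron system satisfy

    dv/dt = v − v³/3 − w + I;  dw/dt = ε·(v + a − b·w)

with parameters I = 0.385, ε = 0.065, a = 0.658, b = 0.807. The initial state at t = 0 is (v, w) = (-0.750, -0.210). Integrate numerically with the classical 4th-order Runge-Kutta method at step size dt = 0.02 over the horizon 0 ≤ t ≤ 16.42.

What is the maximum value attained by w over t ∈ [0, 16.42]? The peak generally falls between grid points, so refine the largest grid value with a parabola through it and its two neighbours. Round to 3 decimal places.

t=0.000: state=(-0.750, -0.210)
step 1 (dt=0.02): k1=(-0.014, 0.005), k2=(-0.014, 0.005), k3=(-0.014, 0.005), k4=(-0.015, 0.005); state += dt/6·(k1+2k2+2k3+k4)
t=0.020: state=(-0.750, -0.210)
t=0.040: state=(-0.751, -0.210)
t=0.060: state=(-0.751, -0.210)
continuing one RK4 step at a time; state shown every 50 steps (Δt=1):
t=1.000: state=(-0.771, -0.206)
t=2.000: state=(-0.806, -0.203)
t=3.000: state=(-0.857, -0.204)
t=4.000: state=(-0.920, -0.208)
t=5.000: state=(-0.988, -0.216)
t=6.000: state=(-1.047, -0.228)
t=7.000: state=(-1.089, -0.242)
t=8.000: state=(-1.110, -0.258)
t=9.000: state=(-1.112, -0.274)
t=10.000: state=(-1.101, -0.288)
t=11.000: state=(-1.080, -0.301)
t=12.000: state=(-1.051, -0.311)
t=13.000: state=(-1.016, -0.319)
t=14.000: state=(-0.975, -0.324)
t=15.000: state=(-0.929, -0.326)
t=16.000: state=(-0.876, -0.325)
t=16.420: state=(-0.850, -0.324)
largest grid value and its neighbours: w(2.340)=-0.20315, w(2.360)=-0.20315, w(2.380)=-0.20315
parabola through these three points peaks at t≈2.355 with w≈-0.20315

max w = -0.203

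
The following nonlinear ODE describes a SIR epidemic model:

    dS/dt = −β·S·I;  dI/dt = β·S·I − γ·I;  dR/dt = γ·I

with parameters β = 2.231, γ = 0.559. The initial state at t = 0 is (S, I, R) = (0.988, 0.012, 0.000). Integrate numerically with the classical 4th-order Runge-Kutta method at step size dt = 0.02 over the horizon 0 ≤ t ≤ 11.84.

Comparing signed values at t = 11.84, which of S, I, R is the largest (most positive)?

largest component: R

t=0.000: state=(0.988, 0.012, 0.000)
step 1 (dt=0.02): k1=(-0.026, 0.020, 0.007), k2=(-0.027, 0.020, 0.007), k3=(-0.027, 0.020, 0.007), k4=(-0.027, 0.020, 0.007); state += dt/6·(k1+2k2+2k3+k4)
t=0.020: state=(0.987, 0.012, 0.000)
t=0.040: state=(0.987, 0.013, 0.000)
t=0.060: state=(0.986, 0.013, 0.000)
continuing one RK4 step at a time; state shown every 25 steps (Δt=0.5):
t=0.500: state=(0.968, 0.027, 0.005)
t=1.000: state=(0.924, 0.059, 0.017)
t=1.500: state=(0.839, 0.120, 0.041)
t=2.000: state=(0.698, 0.215, 0.087)
t=2.500: state=(0.518, 0.320, 0.162)
t=3.000: state=(0.346, 0.391, 0.263)
t=3.500: state=(0.221, 0.404, 0.375)
t=4.000: state=(0.143, 0.373, 0.484)
t=4.500: state=(0.097, 0.321, 0.581)
t=5.000: state=(0.070, 0.266, 0.664)
t=5.500: state=(0.053, 0.216, 0.731)
t=6.000: state=(0.043, 0.172, 0.785)
t=6.500: state=(0.036, 0.136, 0.828)
t=7.000: state=(0.032, 0.107, 0.862)
t=7.500: state=(0.029, 0.083, 0.888)
t=8.000: state=(0.026, 0.065, 0.909)
t=8.500: state=(0.025, 0.051, 0.925)
t=9.000: state=(0.023, 0.039, 0.937)
t=9.500: state=(0.023, 0.031, 0.947)
t=10.000: state=(0.022, 0.024, 0.954)
t=10.500: state=(0.021, 0.018, 0.960)
t=11.000: state=(0.021, 0.014, 0.965)
t=11.500: state=(0.021, 0.011, 0.968)
t=11.840: state=(0.021, 0.009, 0.970)
compare at T: S=0.021, I=0.009, R=0.970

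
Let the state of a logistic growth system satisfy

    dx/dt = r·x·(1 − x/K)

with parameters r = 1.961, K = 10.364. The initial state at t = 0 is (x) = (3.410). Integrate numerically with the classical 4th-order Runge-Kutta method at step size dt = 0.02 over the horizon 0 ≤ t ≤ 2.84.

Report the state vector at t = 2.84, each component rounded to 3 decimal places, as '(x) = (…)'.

t=0.000: state=(3.410)
step 1 (dt=0.02): k1=(4.487), k2=(4.517), k3=(4.517), k4=(4.546); state += dt/6·(k1+2k2+2k3+k4)
t=0.020: state=(3.500)
t=0.040: state=(3.592)
t=0.060: state=(3.684)
continuing one RK4 step at a time; state shown every 5 steps (Δt=0.1):
t=0.100: state=(3.873)
t=0.200: state=(4.359)
t=0.300: state=(4.860)
t=0.400: state=(5.368)
t=0.500: state=(5.872)
t=0.600: state=(6.363)
t=0.700: state=(6.833)
t=0.800: state=(7.274)
t=0.900: state=(7.682)
t=1.000: state=(8.053)
t=1.100: state=(8.386)
t=1.200: state=(8.681)
t=1.300: state=(8.940)
t=1.400: state=(9.164)
t=1.500: state=(9.357)
t=1.600: state=(9.522)
t=1.700: state=(9.661)
t=1.800: state=(9.779)
t=1.900: state=(9.879)
t=2.000: state=(9.962)
t=2.100: state=(10.031)
t=2.200: state=(10.089)
t=2.300: state=(10.137)
t=2.400: state=(10.176)
t=2.500: state=(10.209)
t=2.600: state=(10.237)
t=2.700: state=(10.259)
t=2.800: state=(10.278)
t=2.840: state=(10.284)

(x) = (10.284)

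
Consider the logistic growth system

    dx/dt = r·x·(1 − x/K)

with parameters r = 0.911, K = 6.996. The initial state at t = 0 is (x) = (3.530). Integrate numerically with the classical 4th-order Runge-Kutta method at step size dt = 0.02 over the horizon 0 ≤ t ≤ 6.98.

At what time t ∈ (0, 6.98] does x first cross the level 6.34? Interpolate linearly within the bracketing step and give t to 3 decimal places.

t = 2.470

t=0.000: state=(3.530)
step 1 (dt=0.02): k1=(1.593), k2=(1.593), k3=(1.593), k4=(1.593); state += dt/6·(k1+2k2+2k3+k4)
t=0.020: state=(3.562)
t=0.040: state=(3.594)
t=0.060: state=(3.626)
continuing one RK4 step at a time; state shown every 25 steps (Δt=0.5):
t=0.500: state=(4.312)
t=1.000: state=(5.016)
t=1.500: state=(5.595)
t=2.000: state=(6.037)
t=2.460: state=(6.335)
next step: t=2.480: state=(6.345) — x has crossed 6.34
linear interpolation between t=2.460 (6.33456) and t=2.480 (6.34539) → t≈2.470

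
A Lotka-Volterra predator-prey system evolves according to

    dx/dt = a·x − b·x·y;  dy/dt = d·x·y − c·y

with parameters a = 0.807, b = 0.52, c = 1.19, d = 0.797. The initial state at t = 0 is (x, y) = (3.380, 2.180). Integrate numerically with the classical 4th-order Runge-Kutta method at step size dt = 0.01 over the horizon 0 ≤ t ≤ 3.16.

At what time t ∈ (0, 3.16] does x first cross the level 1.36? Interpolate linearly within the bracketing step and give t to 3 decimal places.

t = 0.892

t=0.000: state=(3.380, 2.180)
step 1 (dt=0.01): k1=(-1.104, 3.278), k2=(-1.131, 3.293), k3=(-1.131, 3.293), k4=(-1.158, 3.308); state += dt/6·(k1+2k2+2k3+k4)
t=0.010: state=(3.369, 2.213)
t=0.020: state=(3.357, 2.246)
t=0.030: state=(3.344, 2.280)
continuing one RK4 step at a time; state shown every 20 steps (Δt=0.2):
t=0.200: state=(3.055, 2.877)
t=0.400: state=(2.567, 3.556)
t=0.600: state=(2.028, 4.041)
t=0.800: state=(1.546, 4.229)
t=0.890: state=(1.364, 4.217)
next step: t=0.900: state=(1.345, 4.213) — x has crossed 1.36
linear interpolation between t=0.890 (1.36374) and t=0.900 (1.34498) → t≈0.892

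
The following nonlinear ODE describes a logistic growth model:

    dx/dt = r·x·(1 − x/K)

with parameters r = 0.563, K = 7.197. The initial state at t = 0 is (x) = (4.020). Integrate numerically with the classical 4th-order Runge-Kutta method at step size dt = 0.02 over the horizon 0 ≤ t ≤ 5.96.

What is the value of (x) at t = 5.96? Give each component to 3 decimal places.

t=0.000: state=(4.020)
step 1 (dt=0.02): k1=(0.999), k2=(0.998), k3=(0.998), k4=(0.998); state += dt/6·(k1+2k2+2k3+k4)
t=0.020: state=(4.040)
t=0.040: state=(4.060)
t=0.060: state=(4.080)
continuing one RK4 step at a time; state shown every 10 steps (Δt=0.2):
t=0.200: state=(4.218)
t=0.400: state=(4.413)
t=0.600: state=(4.602)
t=0.800: state=(4.786)
t=1.000: state=(4.963)
t=1.200: state=(5.133)
t=1.400: state=(5.295)
t=1.600: state=(5.448)
t=1.800: state=(5.593)
t=2.000: state=(5.729)
t=2.200: state=(5.856)
t=2.400: state=(5.974)
t=2.600: state=(6.085)
t=2.800: state=(6.186)
t=3.000: state=(6.280)
t=3.200: state=(6.367)
t=3.400: state=(6.446)
t=3.600: state=(6.518)
t=3.800: state=(6.584)
t=4.000: state=(6.645)
t=4.200: state=(6.699)
t=4.400: state=(6.749)
t=4.600: state=(6.794)
t=4.800: state=(6.835)
t=5.000: state=(6.872)
t=5.200: state=(6.905)
t=5.400: state=(6.935)
t=5.600: state=(6.962)
t=5.800: state=(6.986)
t=5.960: state=(7.004)

(x) = (7.004)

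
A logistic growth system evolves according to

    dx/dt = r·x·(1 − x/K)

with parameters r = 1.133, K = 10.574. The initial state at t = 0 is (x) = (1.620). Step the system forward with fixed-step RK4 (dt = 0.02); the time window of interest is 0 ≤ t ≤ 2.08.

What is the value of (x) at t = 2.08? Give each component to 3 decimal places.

t=0.000: state=(1.620)
step 1 (dt=0.02): k1=(1.554), k2=(1.566), k3=(1.567), k4=(1.579); state += dt/6·(k1+2k2+2k3+k4)
t=0.020: state=(1.651)
t=0.040: state=(1.683)
t=0.060: state=(1.715)
continuing one RK4 step at a time; state shown every 5 steps (Δt=0.1):
t=0.100: state=(1.782)
t=0.200: state=(1.956)
t=0.300: state=(2.143)
t=0.400: state=(2.343)
t=0.500: state=(2.556)
t=0.600: state=(2.782)
t=0.700: state=(3.021)
t=0.800: state=(3.271)
t=0.900: state=(3.532)
t=1.000: state=(3.803)
t=1.100: state=(4.084)
t=1.200: state=(4.371)
t=1.300: state=(4.664)
t=1.400: state=(4.961)
t=1.500: state=(5.260)
t=1.600: state=(5.559)
t=1.700: state=(5.857)
t=1.800: state=(6.151)
t=1.900: state=(6.439)
t=2.000: state=(6.721)
t=2.080: state=(6.940)

(x) = (6.940)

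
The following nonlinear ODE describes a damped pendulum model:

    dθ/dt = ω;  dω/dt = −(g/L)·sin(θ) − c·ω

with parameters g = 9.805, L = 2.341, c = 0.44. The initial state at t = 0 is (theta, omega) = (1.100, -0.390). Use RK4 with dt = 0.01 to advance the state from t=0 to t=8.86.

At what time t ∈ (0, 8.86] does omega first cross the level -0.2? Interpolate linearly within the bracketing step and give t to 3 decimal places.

t=0.000: state=(1.100, -0.390)
step 1 (dt=0.01): k1=(-0.390, -3.561), k2=(-0.408, -3.550), k3=(-0.408, -3.549), k4=(-0.425, -3.538); state += dt/6·(k1+2k2+2k3+k4)
t=0.010: state=(1.096, -0.425)
t=0.020: state=(1.091, -0.461)
t=0.030: state=(1.087, -0.496)
continuing one RK4 step at a time; state shown every 50 steps (Δt=0.5):
t=0.500: state=(0.528, -1.716)
t=1.000: state=(-0.348, -1.493)
t=1.460: state=(-0.759, -0.227)
next step: t=1.470: state=(-0.761, -0.197) — omega has crossed -0.2
linear interpolation between t=1.460 (-0.22695) and t=1.470 (-0.19715) → t≈1.469

t = 1.469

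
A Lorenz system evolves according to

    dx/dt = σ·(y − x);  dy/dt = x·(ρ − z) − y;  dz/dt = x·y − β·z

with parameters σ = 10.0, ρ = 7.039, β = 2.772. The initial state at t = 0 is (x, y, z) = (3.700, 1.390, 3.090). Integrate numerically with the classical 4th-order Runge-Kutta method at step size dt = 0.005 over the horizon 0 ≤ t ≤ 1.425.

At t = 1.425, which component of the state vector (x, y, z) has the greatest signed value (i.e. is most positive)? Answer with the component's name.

largest component: z

t=0.000: state=(3.700, 1.390, 3.090)
step 1 (dt=0.005): k1=(-23.100, 13.221, -3.422), k2=(-22.192, 12.991, -3.359), k3=(-22.220, 13.000, -3.358), k4=(-21.339, 12.778, -3.297); state += dt/6·(k1+2k2+2k3+k4)
t=0.005: state=(3.589, 1.455, 3.073)
t=0.010: state=(3.486, 1.518, 3.057)
t=0.015: state=(3.392, 1.579, 3.041)
continuing one RK4 step at a time; state shown every 10 steps (Δt=0.05):
t=0.050: state=(2.918, 1.960, 2.945)
t=0.100: state=(2.641, 2.420, 2.846)
t=0.150: state=(2.645, 2.842, 2.801)
t=0.200: state=(2.812, 3.265, 2.827)
t=0.250: state=(3.083, 3.703, 2.941)
t=0.300: state=(3.423, 4.156, 3.158)
t=0.350: state=(3.808, 4.609, 3.491)
t=0.400: state=(4.215, 5.035, 3.945)
t=0.450: state=(4.617, 5.395, 4.515)
t=0.500: state=(4.981, 5.646, 5.173)
t=0.550: state=(5.270, 5.749, 5.874)
t=0.600: state=(5.450, 5.683, 6.551)
t=0.650: state=(5.498, 5.455, 7.132)
t=0.700: state=(5.409, 5.103, 7.556)
t=0.750: state=(5.201, 4.686, 7.792)
t=0.800: state=(4.907, 4.262, 7.838)
t=0.850: state=(4.570, 3.880, 7.723)
t=0.900: state=(4.229, 3.568, 7.485)
t=0.950: state=(3.917, 3.335, 7.170)
t=1.000: state=(3.653, 3.180, 6.816)
t=1.050: state=(3.447, 3.095, 6.452)
t=1.100: state=(3.301, 3.070, 6.100)
t=1.150: state=(3.214, 3.095, 5.778)
t=1.200: state=(3.181, 3.163, 5.497)
t=1.250: state=(3.195, 3.268, 5.263)
t=1.300: state=(3.251, 3.402, 5.083)
t=1.350: state=(3.344, 3.561, 4.961)
t=1.400: state=(3.467, 3.739, 4.900)
t=1.425: state=(3.538, 3.832, 4.892)
compare at T: x=3.538, y=3.832, z=4.892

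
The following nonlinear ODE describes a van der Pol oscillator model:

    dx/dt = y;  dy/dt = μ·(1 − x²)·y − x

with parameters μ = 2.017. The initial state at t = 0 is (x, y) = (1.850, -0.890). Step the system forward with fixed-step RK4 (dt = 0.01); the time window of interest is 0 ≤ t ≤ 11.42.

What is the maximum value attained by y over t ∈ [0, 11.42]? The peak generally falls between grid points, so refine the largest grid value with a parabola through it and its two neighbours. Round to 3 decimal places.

t=0.000: state=(1.850, -0.890)
step 1 (dt=0.01): k1=(-0.890, 2.499), k2=(-0.878, 2.413), k3=(-0.878, 2.415), k4=(-0.866, 2.333); state += dt/6·(k1+2k2+2k3+k4)
t=0.010: state=(1.841, -0.866)
t=0.020: state=(1.833, -0.843)
t=0.030: state=(1.824, -0.822)
continuing one RK4 step at a time; state shown every 50 steps (Δt=0.5):
t=0.500: state=(1.537, -0.545)
t=1.000: state=(1.239, -0.682)
t=1.500: state=(0.804, -1.150)
t=2.000: state=(-0.108, -2.848)
t=2.500: state=(-1.763, -2.019)
t=3.000: state=(-2.003, 0.202)
t=3.500: state=(-1.854, 0.350)
t=4.000: state=(-1.662, 0.420)
t=4.500: state=(-1.427, 0.534)
t=5.000: state=(-1.108, 0.777)
t=5.500: state=(-0.576, 1.500)
t=6.000: state=(0.676, 3.713)
t=6.500: state=(1.975, 0.619)
t=7.000: state=(1.959, -0.287)
t=7.500: state=(1.791, -0.373)
t=8.000: state=(1.586, -0.452)
t=8.500: state=(1.328, -0.597)
t=9.000: state=(0.958, -0.938)
t=9.500: state=(0.265, -2.086)
t=10.000: state=(-1.334, -3.475)
t=10.500: state=(-2.020, 0.003)
t=11.000: state=(-1.905, 0.327)
t=11.420: state=(-1.755, 0.385)
largest grid value and its neighbours: y(6.060)=3.83564, y(6.070)=3.83788, y(6.080)=3.83414
parabola through these three points peaks at t≈6.069 with y≈3.83793

max y = 3.838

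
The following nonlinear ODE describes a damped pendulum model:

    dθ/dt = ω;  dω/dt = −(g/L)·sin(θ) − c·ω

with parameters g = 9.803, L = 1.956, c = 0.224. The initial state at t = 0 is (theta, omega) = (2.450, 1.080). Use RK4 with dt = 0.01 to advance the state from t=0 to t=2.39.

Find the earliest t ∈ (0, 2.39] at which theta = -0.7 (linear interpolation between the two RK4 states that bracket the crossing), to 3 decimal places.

t = 1.892

t=0.000: state=(2.450, 1.080)
step 1 (dt=0.01): k1=(1.080, -3.438), k2=(1.063, -3.414), k3=(1.063, -3.414), k4=(1.046, -3.389); state += dt/6·(k1+2k2+2k3+k4)
t=0.010: state=(2.461, 1.046)
t=0.020: state=(2.471, 1.012)
t=0.030: state=(2.481, 0.979)
continuing one RK4 step at a time; state shown every 10 steps (Δt=0.1):
t=0.100: state=(2.542, 0.759)
t=0.200: state=(2.603, 0.476)
t=0.300: state=(2.638, 0.220)
t=0.400: state=(2.648, -0.021)
t=0.500: state=(2.634, -0.258)
t=0.600: state=(2.596, -0.501)
t=0.700: state=(2.533, -0.759)
t=0.800: state=(2.443, -1.043)
t=0.900: state=(2.323, -1.360)
t=1.000: state=(2.170, -1.715)
t=1.100: state=(1.979, -2.110)
t=1.200: state=(1.747, -2.536)
t=1.300: state=(1.471, -2.973)
t=1.400: state=(1.153, -3.385)
t=1.500: state=(0.797, -3.719)
t=1.600: state=(0.414, -3.917)
t=1.700: state=(0.020, -3.936)
t=1.800: state=(-0.367, -3.762)
t=1.890: state=(-0.693, -3.462)
next step: t=1.900: state=(-0.727, -3.421) — theta has crossed -0.7
linear interpolation between t=1.890 (-0.69289) and t=1.900 (-0.72730) → t≈1.892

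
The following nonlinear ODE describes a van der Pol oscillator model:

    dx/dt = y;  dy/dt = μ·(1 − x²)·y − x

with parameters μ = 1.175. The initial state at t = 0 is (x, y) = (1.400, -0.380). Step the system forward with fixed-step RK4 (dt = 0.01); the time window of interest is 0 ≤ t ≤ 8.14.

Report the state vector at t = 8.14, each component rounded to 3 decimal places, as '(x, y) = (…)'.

t=0.000: state=(1.400, -0.380)
step 1 (dt=0.01): k1=(-0.380, -0.971), k2=(-0.385, -0.966), k3=(-0.385, -0.966), k4=(-0.390, -0.962); state += dt/6·(k1+2k2+2k3+k4)
t=0.010: state=(1.396, -0.390)
t=0.020: state=(1.392, -0.399)
t=0.030: state=(1.388, -0.409)
continuing one RK4 step at a time; state shown every 50 steps (Δt=0.5):
t=0.500: state=(1.100, -0.813)
t=1.000: state=(0.558, -1.424)
t=1.500: state=(-0.419, -2.533)
t=2.000: state=(-1.652, -1.711)
t=2.500: state=(-1.972, 0.094)
t=3.000: state=(-1.795, 0.516)
t=3.500: state=(-1.486, 0.723)
t=4.000: state=(-1.053, 1.045)
t=4.500: state=(-0.374, 1.778)
t=5.000: state=(0.814, 2.857)
t=5.500: state=(1.891, 0.967)
t=6.000: state=(1.975, -0.298)
t=6.500: state=(1.747, -0.571)
t=7.000: state=(1.413, -0.775)
t=7.500: state=(0.945, -1.147)
t=8.000: state=(0.184, -2.013)
t=8.140: state=(-0.123, -2.376)

(x, y) = (-0.123, -2.376)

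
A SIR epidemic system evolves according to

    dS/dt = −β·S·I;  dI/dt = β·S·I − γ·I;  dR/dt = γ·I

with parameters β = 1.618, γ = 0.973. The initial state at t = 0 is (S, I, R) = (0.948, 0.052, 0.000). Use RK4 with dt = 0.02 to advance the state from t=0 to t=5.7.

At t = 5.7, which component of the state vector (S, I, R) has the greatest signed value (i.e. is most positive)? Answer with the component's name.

t=0.000: state=(0.948, 0.052, 0.000)
step 1 (dt=0.02): k1=(-0.080, 0.029, 0.051), k2=(-0.080, 0.029, 0.051), k3=(-0.080, 0.029, 0.051), k4=(-0.081, 0.029, 0.051); state += dt/6·(k1+2k2+2k3+k4)
t=0.020: state=(0.946, 0.053, 0.001)
t=0.040: state=(0.945, 0.053, 0.002)
t=0.060: state=(0.943, 0.054, 0.003)
continuing one RK4 step at a time; state shown every 10 steps (Δt=0.2):
t=0.200: state=(0.931, 0.058, 0.011)
t=0.400: state=(0.913, 0.064, 0.023)
t=0.600: state=(0.893, 0.071, 0.036)
t=0.800: state=(0.872, 0.078, 0.050)
t=1.000: state=(0.849, 0.085, 0.066)
t=1.200: state=(0.826, 0.091, 0.083)
t=1.400: state=(0.801, 0.098, 0.102)
t=1.600: state=(0.775, 0.104, 0.121)
t=1.800: state=(0.749, 0.109, 0.142)
t=2.000: state=(0.722, 0.114, 0.164)
t=2.200: state=(0.695, 0.118, 0.186)
t=2.400: state=(0.669, 0.121, 0.210)
t=2.600: state=(0.643, 0.124, 0.233)
t=2.800: state=(0.618, 0.125, 0.258)
t=3.000: state=(0.593, 0.125, 0.282)
t=3.200: state=(0.570, 0.124, 0.306)
t=3.400: state=(0.547, 0.122, 0.330)
t=3.600: state=(0.526, 0.120, 0.354)
t=3.800: state=(0.507, 0.117, 0.377)
t=4.000: state=(0.488, 0.113, 0.399)
t=4.200: state=(0.471, 0.108, 0.421)
t=4.400: state=(0.455, 0.104, 0.441)
t=4.600: state=(0.440, 0.099, 0.461)
t=4.800: state=(0.427, 0.093, 0.480)
t=5.000: state=(0.415, 0.088, 0.497)
t=5.200: state=(0.403, 0.083, 0.514)
t=5.400: state=(0.393, 0.077, 0.529)
t=5.600: state=(0.384, 0.072, 0.544)
t=5.700: state=(0.379, 0.070, 0.551)
compare at T: S=0.379, I=0.070, R=0.551

largest component: R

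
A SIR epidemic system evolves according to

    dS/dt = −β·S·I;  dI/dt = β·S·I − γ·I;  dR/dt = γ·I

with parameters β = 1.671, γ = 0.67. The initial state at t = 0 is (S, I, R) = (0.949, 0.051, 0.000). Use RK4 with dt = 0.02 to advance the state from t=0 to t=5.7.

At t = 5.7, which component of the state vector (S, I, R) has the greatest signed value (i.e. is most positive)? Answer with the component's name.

largest component: R

t=0.000: state=(0.949, 0.051, 0.000)
step 1 (dt=0.02): k1=(-0.081, 0.047, 0.034), k2=(-0.082, 0.047, 0.034), k3=(-0.082, 0.047, 0.034), k4=(-0.082, 0.047, 0.035); state += dt/6·(k1+2k2+2k3+k4)
t=0.020: state=(0.947, 0.052, 0.001)
t=0.040: state=(0.946, 0.053, 0.001)
t=0.060: state=(0.944, 0.054, 0.002)
continuing one RK4 step at a time; state shown every 10 steps (Δt=0.2):
t=0.200: state=(0.931, 0.061, 0.007)
t=0.400: state=(0.911, 0.073, 0.016)
t=0.600: state=(0.887, 0.086, 0.027)
t=0.800: state=(0.860, 0.101, 0.040)
t=1.000: state=(0.829, 0.117, 0.054)
t=1.200: state=(0.795, 0.134, 0.071)
t=1.400: state=(0.758, 0.152, 0.090)
t=1.600: state=(0.719, 0.170, 0.111)
t=1.800: state=(0.677, 0.188, 0.135)
t=2.000: state=(0.634, 0.204, 0.162)
t=2.200: state=(0.591, 0.219, 0.190)
t=2.400: state=(0.548, 0.232, 0.220)
t=2.600: state=(0.506, 0.242, 0.252)
t=2.800: state=(0.466, 0.249, 0.285)
t=3.000: state=(0.429, 0.253, 0.319)
t=3.200: state=(0.394, 0.254, 0.353)
t=3.400: state=(0.362, 0.252, 0.387)
t=3.600: state=(0.333, 0.247, 0.420)
t=3.800: state=(0.307, 0.240, 0.453)
t=4.000: state=(0.284, 0.232, 0.484)
t=4.200: state=(0.263, 0.222, 0.515)
t=4.400: state=(0.244, 0.212, 0.544)
t=4.600: state=(0.228, 0.200, 0.571)
t=4.800: state=(0.214, 0.189, 0.598)
t=5.000: state=(0.201, 0.177, 0.622)
t=5.200: state=(0.190, 0.165, 0.645)
t=5.400: state=(0.180, 0.154, 0.666)
t=5.600: state=(0.171, 0.142, 0.686)
t=5.700: state=(0.167, 0.137, 0.695)
compare at T: S=0.167, I=0.137, R=0.695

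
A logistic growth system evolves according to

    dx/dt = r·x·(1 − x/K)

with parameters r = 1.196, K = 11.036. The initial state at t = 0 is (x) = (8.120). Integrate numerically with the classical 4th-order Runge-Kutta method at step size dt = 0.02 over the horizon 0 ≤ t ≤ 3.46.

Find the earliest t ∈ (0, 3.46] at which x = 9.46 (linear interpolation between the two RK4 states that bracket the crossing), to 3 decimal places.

t=0.000: state=(8.120)
step 1 (dt=0.02): k1=(2.566), k2=(2.551), k3=(2.552), k4=(2.537); state += dt/6·(k1+2k2+2k3+k4)
t=0.020: state=(8.171)
t=0.040: state=(8.221)
t=0.060: state=(8.271)
continuing one RK4 step at a time; state shown every 10 steps (Δt=0.2):
t=0.200: state=(8.604)
t=0.400: state=(9.027)
t=0.600: state=(9.391)
t=0.640: state=(9.456)
next step: t=0.660: state=(9.489) — x has crossed 9.46
linear interpolation between t=0.640 (9.45645) and t=0.660 (9.48855) → t≈0.642

t = 0.642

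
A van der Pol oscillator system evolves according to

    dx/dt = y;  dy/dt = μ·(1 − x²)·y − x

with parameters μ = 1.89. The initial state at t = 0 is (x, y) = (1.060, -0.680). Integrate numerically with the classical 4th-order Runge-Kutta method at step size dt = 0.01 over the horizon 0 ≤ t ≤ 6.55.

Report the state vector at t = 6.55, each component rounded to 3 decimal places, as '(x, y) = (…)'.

(x, y) = (1.656, -0.446)

t=0.000: state=(1.060, -0.680)
step 1 (dt=0.01): k1=(-0.680, -0.901), k2=(-0.685, -0.906), k3=(-0.685, -0.906), k4=(-0.689, -0.911); state += dt/6·(k1+2k2+2k3+k4)
t=0.010: state=(1.053, -0.689)
t=0.020: state=(1.046, -0.698)
t=0.030: state=(1.039, -0.707)
continuing one RK4 step at a time; state shown every 25 steps (Δt=0.25):
t=0.250: state=(0.858, -0.950)
t=0.500: state=(0.571, -1.394)
t=0.750: state=(0.131, -2.200)
t=1.000: state=(-0.564, -3.352)
t=1.250: state=(-1.422, -3.025)
t=1.500: state=(-1.911, -0.936)
t=1.750: state=(-1.999, 0.029)
t=2.000: state=(-1.954, 0.277)
t=2.250: state=(-1.874, 0.353)
t=2.500: state=(-1.781, 0.395)
t=2.750: state=(-1.677, 0.437)
t=3.000: state=(-1.561, 0.488)
t=3.250: state=(-1.431, 0.557)
t=3.500: state=(-1.280, 0.657)
t=3.750: state=(-1.098, 0.812)
t=4.000: state=(-0.866, 1.073)
t=4.250: state=(-0.544, 1.552)
t=4.500: state=(-0.054, 2.456)
t=4.750: state=(0.712, 3.600)
t=5.000: state=(1.569, 2.724)
t=5.250: state=(1.969, 0.651)
t=5.500: state=(2.015, -0.110)
t=5.750: state=(1.959, -0.296)
t=6.000: state=(1.877, -0.357)
t=6.250: state=(1.782, -0.396)
t=6.500: state=(1.678, -0.437)
t=6.550: state=(1.656, -0.446)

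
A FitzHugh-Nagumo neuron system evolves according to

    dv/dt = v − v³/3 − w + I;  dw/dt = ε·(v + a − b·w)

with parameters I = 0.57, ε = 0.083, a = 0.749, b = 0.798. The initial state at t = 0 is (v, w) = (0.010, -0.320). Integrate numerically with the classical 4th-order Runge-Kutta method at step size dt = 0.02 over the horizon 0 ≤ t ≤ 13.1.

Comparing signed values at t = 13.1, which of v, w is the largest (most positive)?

largest component: w

t=0.000: state=(0.010, -0.320)
step 1 (dt=0.02): k1=(0.900, 0.084), k2=(0.908, 0.085), k3=(0.908, 0.085), k4=(0.916, 0.086); state += dt/6·(k1+2k2+2k3+k4)
t=0.020: state=(0.028, -0.318)
t=0.040: state=(0.047, -0.317)
t=0.060: state=(0.065, -0.315)
continuing one RK4 step at a time; state shown every 25 steps (Δt=0.5):
t=0.500: state=(0.572, -0.268)
t=1.000: state=(1.283, -0.191)
t=1.500: state=(1.771, -0.090)
t=2.000: state=(1.922, 0.020)
t=2.500: state=(1.933, 0.128)
t=3.000: state=(1.906, 0.233)
t=3.500: state=(1.871, 0.333)
t=4.000: state=(1.833, 0.429)
t=4.500: state=(1.793, 0.519)
t=5.000: state=(1.754, 0.605)
t=5.500: state=(1.714, 0.687)
t=6.000: state=(1.673, 0.764)
t=6.500: state=(1.632, 0.837)
t=7.000: state=(1.589, 0.906)
t=7.500: state=(1.546, 0.971)
t=8.000: state=(1.502, 1.033)
t=8.500: state=(1.456, 1.090)
t=9.000: state=(1.409, 1.143)
t=9.500: state=(1.359, 1.193)
t=10.000: state=(1.307, 1.239)
t=10.500: state=(1.252, 1.282)
t=11.000: state=(1.193, 1.321)
t=11.500: state=(1.128, 1.356)
t=12.000: state=(1.056, 1.387)
t=12.500: state=(0.974, 1.413)
t=13.000: state=(0.877, 1.436)
t=13.100: state=(0.855, 1.440)
compare at T: v=0.855, w=1.440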